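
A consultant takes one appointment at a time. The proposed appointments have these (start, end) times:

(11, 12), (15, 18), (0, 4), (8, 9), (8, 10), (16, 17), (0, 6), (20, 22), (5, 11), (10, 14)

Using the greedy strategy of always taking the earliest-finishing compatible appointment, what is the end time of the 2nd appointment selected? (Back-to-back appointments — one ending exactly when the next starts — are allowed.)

9

Sorted by end: (0,4)  (0,6)  (8,9)  (8,10)  (5,11)  (11,12)  (10,14)  (16,17)  (15,18)  (20,22)
take (0,4); skip (0,6); take (8,9); skip (5,11); take (11,12); skip (10,14); take (16,17); take (20,22).
Selected: (0,4) (8,9) (11,12) (16,17) (20,22)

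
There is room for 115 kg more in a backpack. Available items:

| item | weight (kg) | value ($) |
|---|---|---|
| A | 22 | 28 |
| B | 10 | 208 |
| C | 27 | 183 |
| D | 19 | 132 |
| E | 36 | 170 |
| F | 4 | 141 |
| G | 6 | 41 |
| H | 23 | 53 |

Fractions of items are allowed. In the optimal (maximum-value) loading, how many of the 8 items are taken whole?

6

Greedy by value/weight ratio, highest first.
Ratios (sorted): F 35.25, B 20.80, D 6.95, G 6.83, C 6.78, E 4.72, H 2.30, A 1.27
take F (4 @ 141); take B (10 @ 208); take D (19 @ 132); take G (6 @ 41); take C (27 @ 183); take E (36 @ 170); take 13/23 of H → 29.96. Capacity used 115/115.
6 item(s) taken whole; one partial (take 13/23 of H).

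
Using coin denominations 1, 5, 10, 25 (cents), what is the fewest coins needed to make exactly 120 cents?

6

Use the largest denomination that fits, subtract, and repeat.
120 − 4×25→20 − 2×10→0
Total coins = 4 + 2 = 6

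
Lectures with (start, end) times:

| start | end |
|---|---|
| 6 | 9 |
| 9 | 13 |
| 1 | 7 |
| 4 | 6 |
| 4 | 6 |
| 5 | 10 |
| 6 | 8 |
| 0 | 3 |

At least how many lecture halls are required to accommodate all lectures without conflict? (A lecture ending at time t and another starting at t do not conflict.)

4

starts: [0, 1, 4, 4, 5, 6, 6, 9]
ends:   [3, 6, 6, 7, 8, 9, 10, 13]
s0→1 s1→2 e3→1 s4→2 s4→3 s5→4  — peak 4.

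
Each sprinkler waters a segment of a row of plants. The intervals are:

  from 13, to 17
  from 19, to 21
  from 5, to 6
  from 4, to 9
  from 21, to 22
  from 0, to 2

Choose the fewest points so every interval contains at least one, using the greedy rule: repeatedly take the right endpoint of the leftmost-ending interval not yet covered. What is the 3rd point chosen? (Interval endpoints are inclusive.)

Sorted: [0,2] [5,6] [4,9] [13,17] [19,21] [21,22]
{[0,2]} hit by 2; {[5,6],[4,9]} hit by 6; {[13,17]} hit by 17; {[19,21],[21,22]} hit by 21.
Points: 2, 6, 17, 21 (4 total).

17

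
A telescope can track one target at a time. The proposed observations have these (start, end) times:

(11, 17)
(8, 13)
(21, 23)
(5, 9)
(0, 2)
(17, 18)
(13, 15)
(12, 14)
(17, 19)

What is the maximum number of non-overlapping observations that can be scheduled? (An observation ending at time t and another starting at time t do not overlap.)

5

Greedy by earliest finish: after sorting by end time, pick each interval compatible with the last pick.
Sorted by end: (0,2)  (5,9)  (8,13)  (12,14)  (13,15)  (11,17)  (17,18)  (17,19)  (21,23)
take (0,2); take (5,9); take (12,14); skip (11,17); take (17,18); take (21,23).
Selected 5 observations.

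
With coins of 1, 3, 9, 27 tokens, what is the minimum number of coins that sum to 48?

48 − 1×27→21 − 2×9→3 − 1×3→0
Total coins = 1 + 2 + 1 = 4

4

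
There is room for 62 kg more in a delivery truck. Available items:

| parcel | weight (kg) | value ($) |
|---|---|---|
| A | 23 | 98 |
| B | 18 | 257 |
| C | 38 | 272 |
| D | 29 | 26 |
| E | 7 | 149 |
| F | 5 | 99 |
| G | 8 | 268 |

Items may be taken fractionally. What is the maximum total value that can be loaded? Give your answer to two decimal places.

Ratios (sorted): G 33.50, E 21.29, F 19.80, B 14.28, C 7.16, A 4.26, D 0.90
take G (8 @ 268); take E (7 @ 149); take F (5 @ 99); take B (18 @ 257); take 24/38 of C → 171.79. Capacity used 62/62.
Total value = 944.79

944.79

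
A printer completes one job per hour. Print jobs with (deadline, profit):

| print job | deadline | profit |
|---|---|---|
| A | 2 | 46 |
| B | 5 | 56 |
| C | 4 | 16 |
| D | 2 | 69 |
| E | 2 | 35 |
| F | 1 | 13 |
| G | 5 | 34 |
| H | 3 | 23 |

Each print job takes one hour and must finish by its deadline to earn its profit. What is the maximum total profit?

228

By profit: D(d2,69), B(d5,56), A(d2,46), E(d2,35), G(d5,34), H(d3,23), C(d4,16), F(d1,13)
D→slot 2; B→slot 5; A→slot 1; E skipped; G→slot 4; H→slot 3; C skipped; F skipped.
Profit = 46 + 69 + 23 + 34 + 56 = 228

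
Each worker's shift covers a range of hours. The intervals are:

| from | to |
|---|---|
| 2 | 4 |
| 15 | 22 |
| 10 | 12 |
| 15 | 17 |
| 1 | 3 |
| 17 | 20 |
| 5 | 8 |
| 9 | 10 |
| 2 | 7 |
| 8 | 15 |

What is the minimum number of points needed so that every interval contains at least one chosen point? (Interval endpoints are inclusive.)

Sorted: [1,3] [2,4] [2,7] [5,8] [9,10] [10,12] [8,15] [15,17] [17,20] [15,22]
{[1,3],[2,4],[2,7]} hit by 3; {[5,8]} hit by 8; {[9,10],[10,12],[8,15]} hit by 10; {[15,17],[17,20],[15,22]} hit by 17.
Points: 3, 8, 10, 17 (4 total).

4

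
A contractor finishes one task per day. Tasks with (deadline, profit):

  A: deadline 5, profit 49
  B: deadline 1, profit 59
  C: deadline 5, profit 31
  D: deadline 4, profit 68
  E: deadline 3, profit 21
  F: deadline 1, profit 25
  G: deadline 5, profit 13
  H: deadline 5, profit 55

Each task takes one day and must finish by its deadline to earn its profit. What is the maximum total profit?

262

Sort by profit descending; place each in the latest free slot ≤ its deadline.
By profit: D(d4,68), B(d1,59), H(d5,55), A(d5,49), C(d5,31), F(d1,25), E(d3,21), G(d5,13)
D→slot 4; B→slot 1; H→slot 5; A→slot 3; C→slot 2; F skipped; E skipped; G skipped.
Profit = 59 + 31 + 49 + 68 + 55 = 262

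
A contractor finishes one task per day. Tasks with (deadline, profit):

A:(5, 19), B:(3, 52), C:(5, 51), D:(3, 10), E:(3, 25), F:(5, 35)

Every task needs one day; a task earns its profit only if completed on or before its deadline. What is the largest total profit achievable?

Sort by profit descending; place each in the latest free slot ≤ its deadline.
By profit: B(d3,52), C(d5,51), F(d5,35), E(d3,25), A(d5,19), D(d3,10)
B→slot 3; C→slot 5; F→slot 4; E→slot 2; A→slot 1; D skipped.
Profit = 19 + 25 + 52 + 35 + 51 = 182

182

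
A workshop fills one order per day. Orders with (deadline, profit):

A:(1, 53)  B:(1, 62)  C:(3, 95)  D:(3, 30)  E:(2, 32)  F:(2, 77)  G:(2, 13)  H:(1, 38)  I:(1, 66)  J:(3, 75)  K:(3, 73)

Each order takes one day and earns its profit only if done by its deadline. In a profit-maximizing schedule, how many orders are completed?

Sort by profit descending; place each in the latest free slot ≤ its deadline.
Profit order: C=95 F=77 J=75 K=73 I=66 B=62 A=53 H=38 E=32 D=30 G=13
Assign: C→slot 3, F→slot 2, J→slot 1, K skipped, I skipped, B skipped, A skipped, H skipped, E skipped, D skipped, G skipped.
Slots: [1:J] [2:F] [3:C]
3 of 11 scheduled.

3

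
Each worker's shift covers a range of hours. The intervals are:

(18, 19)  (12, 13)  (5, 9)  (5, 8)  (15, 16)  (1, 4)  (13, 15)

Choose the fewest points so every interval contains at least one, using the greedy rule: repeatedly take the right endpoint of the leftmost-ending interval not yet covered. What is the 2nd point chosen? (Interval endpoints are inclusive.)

Sorted: [1,4] [5,8] [5,9] [12,13] [13,15] [15,16] [18,19]
{[1,4]} hit by 4; {[5,8],[5,9]} hit by 8; {[12,13],[13,15]} hit by 13; {[15,16]} hit by 16; {[18,19]} hit by 19.
Points: 4, 8, 13, 16, 19 (5 total).

8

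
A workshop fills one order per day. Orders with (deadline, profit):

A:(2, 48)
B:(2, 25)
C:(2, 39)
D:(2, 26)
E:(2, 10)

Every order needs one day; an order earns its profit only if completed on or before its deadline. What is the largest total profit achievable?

Sort by profit descending; place each in the latest free slot ≤ its deadline.
By profit: A(d2,48), C(d2,39), D(d2,26), B(d2,25), E(d2,10)
A→slot 2; C→slot 1; D skipped; B skipped; E skipped.
Profit = 39 + 48 = 87

87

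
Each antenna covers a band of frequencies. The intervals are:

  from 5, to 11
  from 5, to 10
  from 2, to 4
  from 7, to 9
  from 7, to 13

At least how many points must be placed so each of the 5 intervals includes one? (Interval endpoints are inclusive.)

2

Sorted: [2,4] [7,9] [5,10] [5,11] [7,13]
{[2,4]} hit by 4; {[7,9],[5,10],[5,11],[7,13]} hit by 9.
Points: 4, 9 (2 total).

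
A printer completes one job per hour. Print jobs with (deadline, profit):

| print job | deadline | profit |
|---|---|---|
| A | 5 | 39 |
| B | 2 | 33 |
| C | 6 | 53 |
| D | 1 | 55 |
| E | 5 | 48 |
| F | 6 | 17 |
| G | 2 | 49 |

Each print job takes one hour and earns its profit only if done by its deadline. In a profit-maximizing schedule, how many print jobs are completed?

6

Sort by profit descending; place each in the latest free slot ≤ its deadline.
Profit order: D=55 C=53 G=49 E=48 A=39 B=33 F=17
Assign: D→slot 1, C→slot 6, G→slot 2, E→slot 5, A→slot 4, B skipped, F→slot 3.
Slots: [1:D] [2:G] [3:F] [4:A] [5:E] [6:C]
6 of 7 scheduled.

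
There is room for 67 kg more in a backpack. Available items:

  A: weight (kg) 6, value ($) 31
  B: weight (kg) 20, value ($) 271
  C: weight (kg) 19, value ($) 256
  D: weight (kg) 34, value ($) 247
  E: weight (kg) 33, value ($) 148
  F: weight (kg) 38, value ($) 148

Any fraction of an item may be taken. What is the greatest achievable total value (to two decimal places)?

Sort by value per unit weight and fill in that order.
Order: B (271/20=13.55) > C (256/19=13.47) > D (247/34=7.26) > A (31/6=5.17) > E (148/33=4.48) > F (148/38=3.89)
Fill: take B (20 @ 271) → take C (19 @ 256) → take 28/34 of D → 203.41; 67/67 used.
Total value = 730.41

730.41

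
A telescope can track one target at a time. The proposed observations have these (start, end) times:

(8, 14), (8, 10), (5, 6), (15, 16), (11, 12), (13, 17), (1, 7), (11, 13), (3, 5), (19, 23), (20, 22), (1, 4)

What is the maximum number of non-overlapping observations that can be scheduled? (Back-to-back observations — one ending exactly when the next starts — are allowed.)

6

By end time: (1,4), (3,5), (5,6), (1,7), (8,10), (11,12), (11,13), (8,14), (15,16), (13,17), (20,22), (19,23).
Pick (1,4); next start ≥ 4 → (5,6); next start ≥ 6 → (8,10); next start ≥ 10 → (11,12); next start ≥ 12 → (15,16); next start ≥ 16 → (20,22).
Selected 6 observations.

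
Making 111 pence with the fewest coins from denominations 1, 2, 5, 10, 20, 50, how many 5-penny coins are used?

0

Greedy: take as many of the largest coin as possible, then repeat with the remainder.
111 = 2×50 + 1×10 + 1×1
Count of 5: 0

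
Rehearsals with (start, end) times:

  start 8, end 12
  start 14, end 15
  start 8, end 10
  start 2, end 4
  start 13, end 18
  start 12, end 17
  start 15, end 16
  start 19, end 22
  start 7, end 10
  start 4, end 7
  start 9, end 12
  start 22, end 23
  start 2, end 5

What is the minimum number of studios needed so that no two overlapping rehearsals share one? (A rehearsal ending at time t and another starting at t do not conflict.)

The answer is the maximum number of intervals overlapping at any instant.
Events (time:±→running): 2:+→1 2:+→2 4:-→1 4:+→2 5:-→1 7:-→0 7:+→1 8:+→2 8:+→3 9:+→4 … peak 4.

4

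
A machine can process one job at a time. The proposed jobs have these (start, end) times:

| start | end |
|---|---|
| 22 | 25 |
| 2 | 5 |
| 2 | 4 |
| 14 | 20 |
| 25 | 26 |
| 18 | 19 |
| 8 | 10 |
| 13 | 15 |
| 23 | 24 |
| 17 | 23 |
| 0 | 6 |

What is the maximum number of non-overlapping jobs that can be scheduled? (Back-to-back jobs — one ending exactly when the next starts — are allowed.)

Greedy by earliest finish: after sorting by end time, pick each interval compatible with the last pick.
By end time: (2,4), (2,5), (0,6), (8,10), (13,15), (18,19), (14,20), (17,23), (23,24), (22,25), (25,26).
Pick (2,4); next start ≥ 4 → (8,10); next start ≥ 10 → (13,15); next start ≥ 15 → (18,19); next start ≥ 19 → (23,24); next start ≥ 24 → (25,26).
Selected 6 jobs.

6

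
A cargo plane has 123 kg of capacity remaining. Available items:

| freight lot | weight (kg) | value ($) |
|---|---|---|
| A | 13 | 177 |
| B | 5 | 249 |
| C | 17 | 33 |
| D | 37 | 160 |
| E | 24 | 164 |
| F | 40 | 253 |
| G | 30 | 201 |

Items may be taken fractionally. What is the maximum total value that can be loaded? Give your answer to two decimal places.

Order: B (249/5=49.80) > A (177/13=13.62) > E (164/24=6.83) > G (201/30=6.70) > F (253/40=6.33) > D (160/37=4.32) > C (33/17=1.94)
Fill: take B (5 @ 249) → take A (13 @ 177) → take E (24 @ 164) → take G (30 @ 201) → take F (40 @ 253) → take 11/37 of D → 47.57; 123/123 used.
Total value = 1091.57

1091.57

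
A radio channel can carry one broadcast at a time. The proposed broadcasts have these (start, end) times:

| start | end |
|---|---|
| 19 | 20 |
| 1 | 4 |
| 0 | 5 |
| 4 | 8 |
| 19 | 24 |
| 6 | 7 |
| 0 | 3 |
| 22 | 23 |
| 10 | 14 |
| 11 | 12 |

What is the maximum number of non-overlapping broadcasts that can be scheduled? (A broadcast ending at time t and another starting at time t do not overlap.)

5

By end time: (0,3), (1,4), (0,5), (6,7), (4,8), (11,12), (10,14), (19,20), (22,23), (19,24).
Pick (0,3); next start ≥ 3 → (6,7); next start ≥ 7 → (11,12); next start ≥ 12 → (19,20); next start ≥ 20 → (22,23).
Selected 5 broadcasts.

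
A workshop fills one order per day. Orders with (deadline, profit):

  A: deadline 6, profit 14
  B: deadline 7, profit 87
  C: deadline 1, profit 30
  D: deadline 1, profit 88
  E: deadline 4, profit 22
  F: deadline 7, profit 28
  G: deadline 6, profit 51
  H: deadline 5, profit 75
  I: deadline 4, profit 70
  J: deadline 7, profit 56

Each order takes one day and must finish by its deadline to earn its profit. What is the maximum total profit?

Take jobs in profit order; each goes to the latest open slot no later than its deadline.
By profit: D(d1,88), B(d7,87), H(d5,75), I(d4,70), J(d7,56), G(d6,51), C(d1,30), F(d7,28), E(d4,22), A(d6,14)
D→slot 1; B→slot 7; H→slot 5; I→slot 4; J→slot 6; G→slot 3; C skipped; F→slot 2; E skipped; A skipped.
Profit = 88 + 28 + 51 + 70 + 75 + 56 + 87 = 455

455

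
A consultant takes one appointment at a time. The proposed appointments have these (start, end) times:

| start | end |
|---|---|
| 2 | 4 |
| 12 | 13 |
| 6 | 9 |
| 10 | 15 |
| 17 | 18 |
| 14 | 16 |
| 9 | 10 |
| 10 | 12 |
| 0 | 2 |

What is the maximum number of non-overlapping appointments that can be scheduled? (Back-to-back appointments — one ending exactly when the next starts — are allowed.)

8

Sorted by end: (0,2)  (2,4)  (6,9)  (9,10)  (10,12)  (12,13)  (10,15)  (14,16)  (17,18)
take (0,2); take (2,4); take (6,9); take (9,10); take (10,12); take (12,13); take (14,16); take (17,18).
Selected 8 appointments.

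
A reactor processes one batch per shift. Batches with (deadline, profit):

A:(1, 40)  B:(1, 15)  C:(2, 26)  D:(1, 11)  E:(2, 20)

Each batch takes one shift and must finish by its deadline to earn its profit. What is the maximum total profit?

Profit order: A=40 C=26 E=20 B=15 D=11
Assign: A→slot 1, C→slot 2, E skipped, B skipped, D skipped.
Slots: [1:A] [2:C]
Profit = 40 + 26 = 66

66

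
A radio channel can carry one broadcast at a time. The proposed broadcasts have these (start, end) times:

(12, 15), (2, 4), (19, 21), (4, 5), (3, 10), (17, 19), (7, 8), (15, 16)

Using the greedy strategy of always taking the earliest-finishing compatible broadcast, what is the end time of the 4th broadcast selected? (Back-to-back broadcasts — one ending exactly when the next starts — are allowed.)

15

Sort by end time and greedily take each interval whose start is ≥ the last chosen end.
Sorted by end: (2,4)  (4,5)  (7,8)  (3,10)  (12,15)  (15,16)  (17,19)  (19,21)
take (2,4); take (4,5); take (7,8); take (12,15); take (15,16); take (17,19); take (19,21).
Selected: (2,4) (4,5) (7,8) (12,15) (15,16) (17,19) (19,21)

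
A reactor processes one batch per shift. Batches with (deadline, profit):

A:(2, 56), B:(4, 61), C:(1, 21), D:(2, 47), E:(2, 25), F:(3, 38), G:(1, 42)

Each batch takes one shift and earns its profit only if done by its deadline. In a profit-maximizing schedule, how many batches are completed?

By profit: B(d4,61), A(d2,56), D(d2,47), G(d1,42), F(d3,38), E(d2,25), C(d1,21)
B→slot 4; A→slot 2; D→slot 1; G skipped; F→slot 3; E skipped; C skipped.
4 of 7 scheduled.

4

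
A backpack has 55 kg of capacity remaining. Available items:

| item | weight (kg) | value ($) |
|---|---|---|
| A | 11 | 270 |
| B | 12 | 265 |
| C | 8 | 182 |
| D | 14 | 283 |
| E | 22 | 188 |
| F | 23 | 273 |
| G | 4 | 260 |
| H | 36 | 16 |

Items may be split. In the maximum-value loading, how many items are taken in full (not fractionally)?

5

Sort by value per unit weight and fill in that order.
Ratios (sorted): G 65.00, A 24.55, C 22.75, B 22.08, D 20.21, F 11.87, E 8.55, H 0.44
take G (4 @ 260); take A (11 @ 270); take C (8 @ 182); take B (12 @ 265); take D (14 @ 283); take 6/23 of F → 71.22. Capacity used 55/55.
5 item(s) taken whole; one partial (take 6/23 of F).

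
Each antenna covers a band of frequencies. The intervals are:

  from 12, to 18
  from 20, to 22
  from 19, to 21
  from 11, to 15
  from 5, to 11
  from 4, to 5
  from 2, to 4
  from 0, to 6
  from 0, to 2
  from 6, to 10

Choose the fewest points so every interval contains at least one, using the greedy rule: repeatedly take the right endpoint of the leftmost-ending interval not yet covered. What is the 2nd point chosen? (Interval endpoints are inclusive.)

5

Sort by right endpoint; whenever an interval is uncovered, place a point at its right end.
Sorted: [0,2] [2,4] [4,5] [0,6] [6,10] [5,11] [11,15] [12,18] [19,21] [20,22]
{[0,2],[2,4]} hit by 2; {[4,5],[0,6]} hit by 5; {[6,10],[5,11]} hit by 10; {[11,15],[12,18]} hit by 15; {[19,21],[20,22]} hit by 21.
Points: 2, 5, 10, 15, 21 (5 total).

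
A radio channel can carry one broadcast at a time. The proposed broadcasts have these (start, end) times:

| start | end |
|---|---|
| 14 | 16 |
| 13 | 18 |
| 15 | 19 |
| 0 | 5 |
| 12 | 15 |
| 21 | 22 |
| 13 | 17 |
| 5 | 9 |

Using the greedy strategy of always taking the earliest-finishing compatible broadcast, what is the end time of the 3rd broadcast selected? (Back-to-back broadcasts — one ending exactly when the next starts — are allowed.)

Greedy by earliest finish: after sorting by end time, pick each interval compatible with the last pick.
Sorted by end: (0,5)  (5,9)  (12,15)  (14,16)  (13,17)  (13,18)  (15,19)  (21,22)
take (0,5); take (5,9); take (12,15); skip (13,17); take (15,19); take (21,22).
Selected: (0,5) (5,9) (12,15) (15,19) (21,22)

15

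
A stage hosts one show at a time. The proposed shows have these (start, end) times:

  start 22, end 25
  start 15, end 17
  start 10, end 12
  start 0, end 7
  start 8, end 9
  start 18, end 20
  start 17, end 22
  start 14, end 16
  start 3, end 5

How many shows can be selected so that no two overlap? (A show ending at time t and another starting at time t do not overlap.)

Order by finish time; keep every interval that doesn't clash with the previous kept one.
Sorted by end: (3,5)  (0,7)  (8,9)  (10,12)  (14,16)  (15,17)  (18,20)  (17,22)  (22,25)
take (3,5); take (8,9); take (10,12); take (14,16); skip (15,17); take (18,20); skip (17,22); take (22,25).
Selected 6 shows.

6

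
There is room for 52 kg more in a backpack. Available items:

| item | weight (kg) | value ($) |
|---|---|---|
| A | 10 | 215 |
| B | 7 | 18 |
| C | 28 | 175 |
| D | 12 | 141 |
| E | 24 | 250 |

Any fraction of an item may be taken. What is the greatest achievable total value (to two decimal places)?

643.50

Ratios (sorted): A 21.50, D 11.75, E 10.42, C 6.25, B 2.57
take A (10 @ 215); take D (12 @ 141); take E (24 @ 250); take 6/28 of C → 37.50. Capacity used 52/52.
Total value = 643.50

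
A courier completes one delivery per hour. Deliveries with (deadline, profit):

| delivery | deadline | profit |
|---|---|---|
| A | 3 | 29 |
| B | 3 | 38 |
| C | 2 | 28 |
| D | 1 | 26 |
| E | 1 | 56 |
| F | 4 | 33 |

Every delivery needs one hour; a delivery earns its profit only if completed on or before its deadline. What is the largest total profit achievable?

156

Sort by profit descending; place each in the latest free slot ≤ its deadline.
By profit: E(d1,56), B(d3,38), F(d4,33), A(d3,29), C(d2,28), D(d1,26)
E→slot 1; B→slot 3; F→slot 4; A→slot 2; C skipped; D skipped.
Profit = 56 + 29 + 38 + 33 = 156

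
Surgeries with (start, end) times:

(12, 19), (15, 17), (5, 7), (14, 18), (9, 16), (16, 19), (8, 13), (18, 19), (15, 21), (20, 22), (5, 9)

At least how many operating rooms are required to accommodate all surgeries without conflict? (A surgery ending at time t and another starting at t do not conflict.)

5

The answer is the maximum number of intervals overlapping at any instant.
starts: [5, 5, 8, 9, 12, 14, 15, 15, 16, 18, 20]
ends:   [7, 9, 13, 16, 17, 18, 19, 19, 19, 21, 22]
s5→1 s5→2 e7→1 s8→2 e9→1 s9→2 s12→3 e13→2 s14→3 s15→4 s15→5  — peak 5.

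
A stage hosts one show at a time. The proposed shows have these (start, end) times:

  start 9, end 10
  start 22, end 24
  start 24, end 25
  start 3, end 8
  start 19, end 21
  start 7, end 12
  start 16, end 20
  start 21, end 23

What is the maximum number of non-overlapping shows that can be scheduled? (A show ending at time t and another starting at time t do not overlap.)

5

Sorted by end: (3,8)  (9,10)  (7,12)  (16,20)  (19,21)  (21,23)  (22,24)  (24,25)
take (3,8); take (9,10); skip (7,12); take (16,20); take (21,23); take (24,25).
Selected 5 shows.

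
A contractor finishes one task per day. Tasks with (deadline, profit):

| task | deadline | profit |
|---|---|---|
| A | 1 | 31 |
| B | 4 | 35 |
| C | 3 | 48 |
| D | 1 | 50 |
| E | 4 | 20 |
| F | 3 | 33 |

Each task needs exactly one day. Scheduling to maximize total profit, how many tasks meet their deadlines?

4

Profit order: D=50 C=48 B=35 F=33 A=31 E=20
Assign: D→slot 1, C→slot 3, B→slot 4, F→slot 2, A skipped, E skipped.
Slots: [1:D] [2:F] [3:C] [4:B]
4 of 6 scheduled.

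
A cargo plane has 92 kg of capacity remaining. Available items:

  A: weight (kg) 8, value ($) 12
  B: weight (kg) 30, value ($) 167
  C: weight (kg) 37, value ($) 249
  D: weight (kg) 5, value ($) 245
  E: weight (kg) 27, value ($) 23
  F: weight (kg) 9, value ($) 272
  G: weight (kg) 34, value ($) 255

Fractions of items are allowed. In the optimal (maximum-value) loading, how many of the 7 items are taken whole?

4

Ratios (sorted): D 49.00, F 30.22, G 7.50, C 6.73, B 5.57, A 1.50, E 0.85
take D (5 @ 245); take F (9 @ 272); take G (34 @ 255); take C (37 @ 249); take 7/30 of B → 38.97. Capacity used 92/92.
4 item(s) taken whole; one partial (take 7/30 of B).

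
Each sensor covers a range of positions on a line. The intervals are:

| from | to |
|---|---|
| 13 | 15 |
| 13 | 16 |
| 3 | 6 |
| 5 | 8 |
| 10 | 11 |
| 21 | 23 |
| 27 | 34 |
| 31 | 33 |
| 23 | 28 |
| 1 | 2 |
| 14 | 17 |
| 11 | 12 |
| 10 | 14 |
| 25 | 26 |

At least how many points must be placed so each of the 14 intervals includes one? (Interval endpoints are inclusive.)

By right end: [1,2]  [3,6]  [5,8]  [10,11]  [11,12]  [10,14]  [13,15]  [13,16]  [14,17]  [21,23]  [25,26]  [23,28]  [31,33]  [27,34]
[1,2] uncovered → point at 2; [3,6] uncovered → point at 6; [10,11] uncovered → point at 11; [13,15] uncovered → point at 15; [21,23] uncovered → point at 23; [25,26] uncovered → point at 26; [31,33] uncovered → point at 33.
Points: 2, 6, 11, 15, 23, 26, 33 (7 total).

7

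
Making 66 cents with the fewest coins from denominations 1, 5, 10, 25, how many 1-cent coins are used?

1

66 = 2×25 + 1×10 + 1×5 + 1×1
Count of 1: 1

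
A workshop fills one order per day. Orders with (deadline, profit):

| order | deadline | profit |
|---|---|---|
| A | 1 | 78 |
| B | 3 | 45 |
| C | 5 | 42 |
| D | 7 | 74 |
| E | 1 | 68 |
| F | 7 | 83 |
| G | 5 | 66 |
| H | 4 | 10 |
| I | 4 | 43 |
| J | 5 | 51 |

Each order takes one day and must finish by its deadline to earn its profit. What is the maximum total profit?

440

Profit order: F=83 A=78 D=74 E=68 G=66 J=51 B=45 I=43 C=42 H=10
Assign: F→slot 7, A→slot 1, D→slot 6, E skipped, G→slot 5, J→slot 4, B→slot 3, I→slot 2, C skipped, H skipped.
Slots: [1:A] [2:I] [3:B] [4:J] [5:G] [6:D] [7:F]
Profit = 78 + 43 + 45 + 51 + 66 + 74 + 83 = 440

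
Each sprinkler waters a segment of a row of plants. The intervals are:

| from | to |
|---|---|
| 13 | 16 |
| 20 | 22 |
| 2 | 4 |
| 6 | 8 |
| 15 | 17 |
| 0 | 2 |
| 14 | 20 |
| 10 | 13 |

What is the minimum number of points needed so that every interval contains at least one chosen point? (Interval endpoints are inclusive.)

Process intervals by earliest right end; each time one isn't hit yet, stab at its right endpoint.
Sorted: [0,2] [2,4] [6,8] [10,13] [13,16] [15,17] [14,20] [20,22]
{[0,2],[2,4]} hit by 2; {[6,8]} hit by 8; {[10,13],[13,16]} hit by 13; {[15,17],[14,20]} hit by 17; {[20,22]} hit by 22.
Points: 2, 8, 13, 17, 22 (5 total).

5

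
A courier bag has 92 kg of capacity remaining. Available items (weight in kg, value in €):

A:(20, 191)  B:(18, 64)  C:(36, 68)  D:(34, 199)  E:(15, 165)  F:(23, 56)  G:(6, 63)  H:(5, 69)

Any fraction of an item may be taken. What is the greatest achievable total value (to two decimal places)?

729.67

Order: H (69/5=13.80) > E (165/15=11.00) > G (63/6=10.50) > A (191/20=9.55) > D (199/34=5.85) > B (64/18=3.56) > F (56/23=2.43) > C (68/36=1.89)
Fill: take H (5 @ 69) → take E (15 @ 165) → take G (6 @ 63) → take A (20 @ 191) → take D (34 @ 199) → take 12/18 of B → 42.67; 92/92 used.
Total value = 729.67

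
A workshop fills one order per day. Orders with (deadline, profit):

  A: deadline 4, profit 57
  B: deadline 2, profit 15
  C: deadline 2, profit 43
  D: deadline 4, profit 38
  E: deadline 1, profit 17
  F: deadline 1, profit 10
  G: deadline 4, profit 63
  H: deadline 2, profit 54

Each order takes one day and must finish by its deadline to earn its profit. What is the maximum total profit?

217

Sort by profit descending; place each in the latest free slot ≤ its deadline.
Profit order: G=63 A=57 H=54 C=43 D=38 E=17 B=15 F=10
Assign: G→slot 4, A→slot 3, H→slot 2, C→slot 1, D skipped, E skipped, B skipped, F skipped.
Slots: [1:C] [2:H] [3:A] [4:G]
Profit = 43 + 54 + 57 + 63 = 217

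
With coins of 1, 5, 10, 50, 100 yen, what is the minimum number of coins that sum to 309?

8

309 = 3×100 + 1×5 + 4×1
Total coins = 3 + 1 + 4 = 8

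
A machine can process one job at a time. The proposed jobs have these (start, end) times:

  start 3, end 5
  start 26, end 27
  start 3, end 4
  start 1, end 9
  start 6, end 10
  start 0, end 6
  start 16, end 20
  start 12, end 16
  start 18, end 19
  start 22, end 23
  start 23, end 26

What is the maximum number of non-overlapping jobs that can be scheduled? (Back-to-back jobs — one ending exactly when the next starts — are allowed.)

Order by finish time; keep every interval that doesn't clash with the previous kept one.
Sorted by end: (3,4)  (3,5)  (0,6)  (1,9)  (6,10)  (12,16)  (18,19)  (16,20)  (22,23)  (23,26)  (26,27)
take (3,4); skip (3,5); take (6,10); take (12,16); take (18,19); take (22,23); take (23,26); take (26,27).
Selected 7 jobs.

7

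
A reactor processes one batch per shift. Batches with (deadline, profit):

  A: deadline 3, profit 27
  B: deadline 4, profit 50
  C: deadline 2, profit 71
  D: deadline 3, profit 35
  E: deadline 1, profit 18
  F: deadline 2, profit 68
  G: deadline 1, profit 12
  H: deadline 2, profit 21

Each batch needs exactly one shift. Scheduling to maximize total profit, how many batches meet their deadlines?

4

Take jobs in profit order; each goes to the latest open slot no later than its deadline.
By profit: C(d2,71), F(d2,68), B(d4,50), D(d3,35), A(d3,27), H(d2,21), E(d1,18), G(d1,12)
C→slot 2; F→slot 1; B→slot 4; D→slot 3; A skipped; H skipped; E skipped; G skipped.
4 of 8 scheduled.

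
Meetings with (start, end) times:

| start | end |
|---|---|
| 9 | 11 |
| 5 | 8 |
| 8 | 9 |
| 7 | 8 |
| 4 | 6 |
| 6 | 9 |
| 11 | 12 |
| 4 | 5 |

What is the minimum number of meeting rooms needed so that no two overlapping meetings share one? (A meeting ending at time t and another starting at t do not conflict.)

starts: [4, 4, 5, 6, 7, 8, 9, 11]
ends:   [5, 6, 8, 8, 9, 9, 11, 12]
s4→1 s4→2 e5→1 s5→2 e6→1 s6→2 s7→3  — peak 3.

3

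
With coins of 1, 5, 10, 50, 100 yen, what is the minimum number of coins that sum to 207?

207 − 2×100→7 − 1×5→2 − 2×1→0
Total coins = 2 + 1 + 2 = 5

5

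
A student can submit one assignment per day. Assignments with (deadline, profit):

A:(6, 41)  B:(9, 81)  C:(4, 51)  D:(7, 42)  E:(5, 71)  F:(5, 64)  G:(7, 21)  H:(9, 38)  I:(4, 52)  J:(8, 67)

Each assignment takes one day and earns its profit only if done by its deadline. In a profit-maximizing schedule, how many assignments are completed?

Sort by profit descending; place each in the latest free slot ≤ its deadline.
By profit: B(d9,81), E(d5,71), J(d8,67), F(d5,64), I(d4,52), C(d4,51), D(d7,42), A(d6,41), H(d9,38), G(d7,21)
B→slot 9; E→slot 5; J→slot 8; F→slot 4; I→slot 3; C→slot 2; D→slot 7; A→slot 6; H→slot 1; G skipped.
9 of 10 scheduled.

9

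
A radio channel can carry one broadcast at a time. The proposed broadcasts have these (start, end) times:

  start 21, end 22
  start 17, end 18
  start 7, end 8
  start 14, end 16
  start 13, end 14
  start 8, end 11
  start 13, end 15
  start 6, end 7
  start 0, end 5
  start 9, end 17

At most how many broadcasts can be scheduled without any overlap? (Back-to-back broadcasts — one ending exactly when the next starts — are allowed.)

8

By end time: (0,5), (6,7), (7,8), (8,11), (13,14), (13,15), (14,16), (9,17), (17,18), (21,22).
Pick (0,5); next start ≥ 5 → (6,7); next start ≥ 7 → (7,8); next start ≥ 8 → (8,11); next start ≥ 11 → (13,14); next start ≥ 14 → (14,16); next start ≥ 16 → (17,18); next start ≥ 18 → (21,22).
Selected 8 broadcasts.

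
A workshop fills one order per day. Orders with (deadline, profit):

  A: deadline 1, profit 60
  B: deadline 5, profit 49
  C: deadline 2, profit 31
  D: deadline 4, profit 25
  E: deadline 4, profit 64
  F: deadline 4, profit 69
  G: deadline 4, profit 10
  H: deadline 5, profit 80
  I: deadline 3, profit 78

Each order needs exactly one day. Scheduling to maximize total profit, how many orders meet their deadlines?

5

Take jobs in profit order; each goes to the latest open slot no later than its deadline.
Profit order: H=80 I=78 F=69 E=64 A=60 B=49 C=31 D=25 G=10
Assign: H→slot 5, I→slot 3, F→slot 4, E→slot 2, A→slot 1, B skipped, C skipped, D skipped, G skipped.
Slots: [1:A] [2:E] [3:I] [4:F] [5:H]
5 of 9 scheduled.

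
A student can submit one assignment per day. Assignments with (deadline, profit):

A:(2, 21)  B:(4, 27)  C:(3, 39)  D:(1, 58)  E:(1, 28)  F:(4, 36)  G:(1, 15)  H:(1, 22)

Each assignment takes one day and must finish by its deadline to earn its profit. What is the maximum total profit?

160

Profit order: D=58 C=39 F=36 E=28 B=27 H=22 A=21 G=15
Assign: D→slot 1, C→slot 3, F→slot 4, E skipped, B→slot 2, H skipped, A skipped, G skipped.
Slots: [1:D] [2:B] [3:C] [4:F]
Profit = 58 + 27 + 39 + 36 = 160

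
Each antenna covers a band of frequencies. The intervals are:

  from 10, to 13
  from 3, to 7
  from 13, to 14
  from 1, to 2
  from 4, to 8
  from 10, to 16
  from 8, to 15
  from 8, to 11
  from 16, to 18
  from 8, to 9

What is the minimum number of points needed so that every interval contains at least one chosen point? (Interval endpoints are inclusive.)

5

Sorted: [1,2] [3,7] [4,8] [8,9] [8,11] [10,13] [13,14] [8,15] [10,16] [16,18]
{[1,2]} hit by 2; {[3,7],[4,8]} hit by 7; {[8,9],[8,11]} hit by 9; {[10,13],[13,14],[8,15],[10,16]} hit by 13; {[16,18]} hit by 18.
Points: 2, 7, 9, 13, 18 (5 total).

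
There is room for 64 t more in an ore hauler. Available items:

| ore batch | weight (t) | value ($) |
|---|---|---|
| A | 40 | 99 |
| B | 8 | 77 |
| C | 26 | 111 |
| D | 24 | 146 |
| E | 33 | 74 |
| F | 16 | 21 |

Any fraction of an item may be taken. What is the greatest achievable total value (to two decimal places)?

Order: B (77/8=9.62) > D (146/24=6.08) > C (111/26=4.27) > A (99/40=2.48) > E (74/33=2.24) > F (21/16=1.31)
Fill: take B (8 @ 77) → take D (24 @ 146) → take C (26 @ 111) → take 6/40 of A → 14.85; 64/64 used.
Total value = 348.85

348.85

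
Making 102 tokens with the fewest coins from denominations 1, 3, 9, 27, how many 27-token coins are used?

3

102 = 3×27 + 2×9 + 1×3
Count of 27: 3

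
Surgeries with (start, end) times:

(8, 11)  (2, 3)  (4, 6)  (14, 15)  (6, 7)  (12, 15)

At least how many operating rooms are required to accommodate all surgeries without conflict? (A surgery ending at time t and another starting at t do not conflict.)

The answer is the maximum number of intervals overlapping at any instant.
starts: [2, 4, 6, 8, 12, 14]
ends:   [3, 6, 7, 11, 15, 15]
s2→1 e3→0 s4→1 e6→0 s6→1 e7→0 s8→1 e11→0 s12→1 s14→2  — peak 2.

2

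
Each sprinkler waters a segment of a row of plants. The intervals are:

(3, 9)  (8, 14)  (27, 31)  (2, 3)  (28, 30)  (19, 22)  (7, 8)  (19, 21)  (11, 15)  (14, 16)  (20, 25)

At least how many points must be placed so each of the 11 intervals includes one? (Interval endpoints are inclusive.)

5

By right end: [2,3]  [7,8]  [3,9]  [8,14]  [11,15]  [14,16]  [19,21]  [19,22]  [20,25]  [28,30]  [27,31]
[2,3] uncovered → point at 3; [7,8] uncovered → point at 8; [11,15] uncovered → point at 15; [19,21] uncovered → point at 21; [28,30] uncovered → point at 30.
Points: 3, 8, 15, 21, 30 (5 total).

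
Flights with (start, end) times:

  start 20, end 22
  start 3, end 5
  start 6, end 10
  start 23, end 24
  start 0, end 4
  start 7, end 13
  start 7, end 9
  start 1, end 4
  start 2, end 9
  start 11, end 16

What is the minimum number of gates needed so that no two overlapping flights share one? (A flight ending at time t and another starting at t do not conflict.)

Count concurrent intervals with a sweep; the peak is the room count.
Events (time:±→running): 0:+→1 1:+→2 2:+→3 3:+→4 … peak 4.

4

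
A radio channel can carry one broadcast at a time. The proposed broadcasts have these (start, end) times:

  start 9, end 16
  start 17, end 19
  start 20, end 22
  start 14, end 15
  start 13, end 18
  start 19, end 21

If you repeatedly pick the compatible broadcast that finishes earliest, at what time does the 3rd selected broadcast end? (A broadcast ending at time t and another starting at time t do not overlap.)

Sort by end time and greedily take each interval whose start is ≥ the last chosen end.
By end time: (14,15), (9,16), (13,18), (17,19), (19,21), (20,22).
Pick (14,15); next start ≥ 15 → (17,19); next start ≥ 19 → (19,21).
Selected: (14,15) (17,19) (19,21)

21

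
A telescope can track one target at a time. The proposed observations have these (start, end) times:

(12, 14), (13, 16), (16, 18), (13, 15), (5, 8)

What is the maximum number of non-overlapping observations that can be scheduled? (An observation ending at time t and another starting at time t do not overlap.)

Greedy by earliest finish: after sorting by end time, pick each interval compatible with the last pick.
By end time: (5,8), (12,14), (13,15), (13,16), (16,18).
Pick (5,8); next start ≥ 8 → (12,14); next start ≥ 14 → (16,18).
Selected 3 observations.

3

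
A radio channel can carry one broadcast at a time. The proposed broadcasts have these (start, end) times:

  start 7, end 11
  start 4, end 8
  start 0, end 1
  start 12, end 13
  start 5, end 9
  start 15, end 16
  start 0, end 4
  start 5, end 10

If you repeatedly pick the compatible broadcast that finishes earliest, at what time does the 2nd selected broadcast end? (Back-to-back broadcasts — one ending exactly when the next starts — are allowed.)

Greedy by earliest finish: after sorting by end time, pick each interval compatible with the last pick.
By end time: (0,1), (0,4), (4,8), (5,9), (5,10), (7,11), (12,13), (15,16).
Pick (0,1); next start ≥ 1 → (4,8); next start ≥ 8 → (12,13); next start ≥ 13 → (15,16).
Selected: (0,1) (4,8) (12,13) (15,16)

8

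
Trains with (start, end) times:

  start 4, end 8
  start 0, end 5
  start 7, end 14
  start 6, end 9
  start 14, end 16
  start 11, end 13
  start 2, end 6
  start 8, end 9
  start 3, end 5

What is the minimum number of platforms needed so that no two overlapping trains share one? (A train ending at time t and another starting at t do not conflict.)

Events (time:±→running): 0:+→1 2:+→2 3:+→3 4:+→4 … peak 4.

4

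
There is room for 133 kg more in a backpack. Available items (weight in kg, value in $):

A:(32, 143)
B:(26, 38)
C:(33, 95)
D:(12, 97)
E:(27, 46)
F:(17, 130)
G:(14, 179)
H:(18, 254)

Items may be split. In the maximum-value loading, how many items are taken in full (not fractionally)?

6

Greedy by value/weight ratio, highest first.
Order: H (254/18=14.11) > G (179/14=12.79) > D (97/12=8.08) > F (130/17=7.65) > A (143/32=4.47) > C (95/33=2.88) > E (46/27=1.70) > B (38/26=1.46)
Fill: take H (18 @ 254) → take G (14 @ 179) → take D (12 @ 97) → take F (17 @ 130) → take A (32 @ 143) → take C (33 @ 95) → take 7/27 of E → 11.93; 133/133 used.
6 item(s) taken whole; one partial (take 7/27 of E).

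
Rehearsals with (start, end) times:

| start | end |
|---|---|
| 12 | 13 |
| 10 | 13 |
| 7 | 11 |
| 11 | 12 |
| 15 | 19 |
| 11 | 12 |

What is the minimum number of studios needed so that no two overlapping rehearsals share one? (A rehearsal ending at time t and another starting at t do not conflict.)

3

Count concurrent intervals with a sweep; the peak is the room count.
starts: [7, 10, 11, 11, 12, 15]
ends:   [11, 12, 12, 13, 13, 19]
s7→1 s10→2 e11→1 s11→2 s11→3  — peak 3.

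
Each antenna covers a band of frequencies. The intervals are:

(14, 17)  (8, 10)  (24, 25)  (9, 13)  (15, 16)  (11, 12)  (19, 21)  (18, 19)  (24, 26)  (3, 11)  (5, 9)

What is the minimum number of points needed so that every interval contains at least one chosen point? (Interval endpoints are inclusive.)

5

Sort by right endpoint; whenever an interval is uncovered, place a point at its right end.
By right end: [5,9]  [8,10]  [3,11]  [11,12]  [9,13]  [15,16]  [14,17]  [18,19]  [19,21]  [24,25]  [24,26]
[5,9] uncovered → point at 9; [11,12] uncovered → point at 12; [15,16] uncovered → point at 16; [18,19] uncovered → point at 19; [24,25] uncovered → point at 25.
Points: 9, 12, 16, 19, 25 (5 total).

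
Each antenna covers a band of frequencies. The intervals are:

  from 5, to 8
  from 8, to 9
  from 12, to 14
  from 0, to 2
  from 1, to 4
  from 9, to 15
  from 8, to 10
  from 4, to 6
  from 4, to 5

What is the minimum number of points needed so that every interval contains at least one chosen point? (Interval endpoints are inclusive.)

Process intervals by earliest right end; each time one isn't hit yet, stab at its right endpoint.
By right end: [0,2]  [1,4]  [4,5]  [4,6]  [5,8]  [8,9]  [8,10]  [12,14]  [9,15]
[0,2] uncovered → point at 2; [4,5] uncovered → point at 5; [8,9] uncovered → point at 9; [12,14] uncovered → point at 14.
Points: 2, 5, 9, 14 (4 total).

4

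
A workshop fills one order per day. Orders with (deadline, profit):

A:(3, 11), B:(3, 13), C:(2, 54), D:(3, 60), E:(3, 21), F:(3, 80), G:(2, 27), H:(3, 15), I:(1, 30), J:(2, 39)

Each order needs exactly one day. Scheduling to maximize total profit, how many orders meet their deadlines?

3

Take jobs in profit order; each goes to the latest open slot no later than its deadline.
Profit order: F=80 D=60 C=54 J=39 I=30 G=27 E=21 H=15 B=13 A=11
Assign: F→slot 3, D→slot 2, C→slot 1, J skipped, I skipped, G skipped, E skipped, H skipped, B skipped, A skipped.
Slots: [1:C] [2:D] [3:F]
3 of 10 scheduled.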